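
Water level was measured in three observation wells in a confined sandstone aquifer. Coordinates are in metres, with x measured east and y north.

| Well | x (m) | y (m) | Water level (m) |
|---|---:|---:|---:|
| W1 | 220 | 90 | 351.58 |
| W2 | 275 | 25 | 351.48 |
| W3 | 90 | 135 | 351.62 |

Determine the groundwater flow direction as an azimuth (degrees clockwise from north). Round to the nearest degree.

Three-point gradient (reference W1): Δ to W2 = (55, -65, -0.10), Δ to W3 = (-130, 45, +0.04).
∂h/∂x = +0.0003180, ∂h/∂y = +0.001808 (det = -5975).
Flow direction (−∇h) has components (-0.0003180 E, -0.001808 N).
Azimuth = atan2(E, N) = atan2(-0.0003180, -0.001808) = 190.0° ≈ 190°.

190°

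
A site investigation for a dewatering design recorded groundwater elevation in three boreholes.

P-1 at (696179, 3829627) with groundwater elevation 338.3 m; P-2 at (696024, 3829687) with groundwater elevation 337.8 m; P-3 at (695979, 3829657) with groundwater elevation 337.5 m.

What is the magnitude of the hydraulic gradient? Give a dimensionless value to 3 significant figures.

0.00555

Differences from P-1: to P-2 (Δx, Δy, Δh) = (-155, 60, -0.5); to P-3 = (-200, 30, -0.8).
Determinant of the coordinate differences = (-155)·30 − (-200)·60 = 7350.
∂h/∂x = [(-0.5)·30 − (-0.8)·60] / 7350 = +0.004490
∂h/∂y = [(-155)·(-0.8) − (-200)·(-0.5)] / 7350 = +0.003265
|∇h| = √(0.004490² + 0.003265²) = 0.005552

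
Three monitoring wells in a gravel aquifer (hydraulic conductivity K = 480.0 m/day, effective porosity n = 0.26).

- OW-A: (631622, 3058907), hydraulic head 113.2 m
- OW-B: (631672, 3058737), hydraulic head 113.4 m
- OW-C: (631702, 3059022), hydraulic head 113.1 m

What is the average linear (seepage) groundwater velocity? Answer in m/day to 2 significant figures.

2.1 m/day

Three-point gradient (reference OW-A): Δ to OW-B = (50, -170, +0.2), Δ to OW-C = (80, 115, -0.1).
∂h/∂x = +0.0003101, ∂h/∂y = -0.001085 (det = 19350).
|∇h| = √(0.0003101² + -0.001085²) = 0.001128
Seepage velocity v = K·i/n = 480.0 × 0.001128 / 0.26 = 2.082 m/day.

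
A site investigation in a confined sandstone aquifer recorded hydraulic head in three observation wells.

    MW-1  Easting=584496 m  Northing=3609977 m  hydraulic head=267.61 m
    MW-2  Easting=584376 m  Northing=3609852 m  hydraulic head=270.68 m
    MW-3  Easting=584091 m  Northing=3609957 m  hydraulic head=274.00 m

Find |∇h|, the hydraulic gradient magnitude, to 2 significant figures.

0.018

Differences from MW-1: to MW-2 (Δx, Δy, Δh) = (-120, -125, +3.07); to MW-3 = (-405, -20, +6.39).
Solve a·Δx + b·Δy = Δh: det = (-120)·(-20) − (-405)·(-125) = -48225.
∂h/∂x = [(+3.07)·(-20) − (+6.39)·(-125)] / -48225 = -0.01529
∂h/∂y = [(-120)·(+6.39) − (-405)·(+3.07)] / -48225 = -0.009882
|∇h| = √(-0.01529² + -0.009882²) = 0.01821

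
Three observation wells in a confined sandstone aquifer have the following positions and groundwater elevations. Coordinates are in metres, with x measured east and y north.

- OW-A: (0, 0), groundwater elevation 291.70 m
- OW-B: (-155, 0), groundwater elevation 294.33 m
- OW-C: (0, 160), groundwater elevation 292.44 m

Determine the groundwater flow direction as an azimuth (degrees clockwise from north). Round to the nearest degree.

105°

∂h/∂x = (294.33 − 291.70) / (-155 − 0) = -0.01697
∂h/∂y = (292.44 − 291.70) / (160 − 0) = +0.004625
Flow direction (−∇h) has components (+0.01697 E, -0.004625 N).
Azimuth = atan2(E, N) = atan2(+0.01697, -0.004625) = 105.2° ≈ 105°.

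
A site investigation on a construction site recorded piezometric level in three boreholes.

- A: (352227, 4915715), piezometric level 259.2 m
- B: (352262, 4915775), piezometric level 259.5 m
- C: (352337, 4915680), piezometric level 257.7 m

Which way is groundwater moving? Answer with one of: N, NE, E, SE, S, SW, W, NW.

SE

Three-point gradient (reference A): Δ to B = (35, 60, +0.3), Δ to C = (110, -35, -1.5).
∂h/∂x = -0.01016, ∂h/∂y = +0.01093 (det = -7825).
Flow = −∇h = (+0.01016 east, -0.01093 north), which points southeast.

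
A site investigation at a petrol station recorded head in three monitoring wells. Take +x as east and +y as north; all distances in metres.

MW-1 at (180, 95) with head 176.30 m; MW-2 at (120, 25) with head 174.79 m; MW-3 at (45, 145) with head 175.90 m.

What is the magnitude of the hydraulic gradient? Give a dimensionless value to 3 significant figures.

0.0167

Taking MW-1 as reference: MW-2−MW-1 = (-60, -70, -1.51); MW-3−MW-1 = (-135, 50, -0.40).
Solve a·Δx + b·Δy = Δh: det = (-60)·50 − (-135)·(-70) = -12450.
∂h/∂x = [(-1.51)·50 − (-0.40)·(-70)] / -12450 = +0.008313
∂h/∂y = [(-60)·(-0.40) − (-135)·(-1.51)] / -12450 = +0.01445
|∇h| = √(0.008313² + 0.01445²) = 0.01667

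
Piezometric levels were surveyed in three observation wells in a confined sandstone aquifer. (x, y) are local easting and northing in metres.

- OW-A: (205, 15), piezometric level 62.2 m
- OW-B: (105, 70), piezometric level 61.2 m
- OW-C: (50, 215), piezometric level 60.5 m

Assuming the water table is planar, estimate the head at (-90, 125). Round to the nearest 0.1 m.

59.3 m

Differences from OW-A: to OW-B (Δx, Δy, Δh) = (-100, 55, -1.0); to OW-C = (-155, 200, -1.7).
Determinant of the coordinate differences = (-100)·200 − (-155)·55 = -11475.
∂h/∂x = [(-1.0)·200 − (-1.7)·55] / -11475 = +0.009281
∂h/∂y = [(-100)·(-1.7) − (-155)·(-1.0)] / -11475 = -0.001307
h(-90, 125) = 62.2 + (+0.009281)·(-295) + (-0.001307)·(110) = 62.2 -2.738 -0.144 = 59.318 m.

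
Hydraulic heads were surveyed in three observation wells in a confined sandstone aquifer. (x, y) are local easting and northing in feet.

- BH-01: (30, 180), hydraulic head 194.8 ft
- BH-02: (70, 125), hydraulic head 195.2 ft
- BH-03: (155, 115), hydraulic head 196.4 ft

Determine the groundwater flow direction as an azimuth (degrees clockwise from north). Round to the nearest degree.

Differences from BH-01: to BH-02 (Δx, Δy, Δh) = (40, -55, +0.4); to BH-03 = (125, -65, +1.6).
Solve a·Δx + b·Δy = Δh: det = 40·(-65) − 125·(-55) = 4275.
∂h/∂x = [(+0.4)·(-65) − (+1.6)·(-55)] / 4275 = +0.01450
∂h/∂y = [40·(+1.6) − 125·(+0.4)] / 4275 = +0.003275
Flow direction (−∇h) has components (-0.01450 E, -0.003275 N).
Azimuth = atan2(E, N) = atan2(-0.01450, -0.003275) = 257.3° ≈ 257°.

257°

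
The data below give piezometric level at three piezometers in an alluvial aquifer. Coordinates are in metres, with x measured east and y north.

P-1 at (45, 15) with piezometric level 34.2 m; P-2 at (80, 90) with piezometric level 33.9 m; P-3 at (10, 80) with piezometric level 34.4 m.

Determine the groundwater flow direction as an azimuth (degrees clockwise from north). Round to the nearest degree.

With h = a·x + b·y + c and P-1 as origin, the differences give:
  35·a + 75·b = -0.3
  (-35)·a + 65·b = +0.2
Eliminate b (×65 and ×75, subtract): 4900·a = -34.50 → a = ∂h/∂x = -0.007041
Back-substitute: b = ∂h/∂y = -0.0007143.
Flow direction (−∇h) has components (+0.007041 E, +0.0007143 N).
Azimuth = atan2(E, N) = atan2(+0.007041, +0.0007143) = 84.2° ≈ 084°.

084°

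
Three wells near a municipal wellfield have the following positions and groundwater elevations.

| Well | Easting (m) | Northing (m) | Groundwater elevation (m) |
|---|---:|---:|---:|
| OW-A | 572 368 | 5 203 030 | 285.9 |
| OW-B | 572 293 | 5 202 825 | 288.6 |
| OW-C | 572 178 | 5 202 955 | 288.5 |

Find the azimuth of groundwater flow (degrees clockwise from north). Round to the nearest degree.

046°

With h = a·x + b·y + c and OW-A as origin, the differences give:
  (-75)·a + (-205)·b = +2.7
  (-190)·a + (-75)·b = +2.6
Eliminate b (×(-75) and ×(-205), subtract): -33325·a = 330.50 → a = ∂h/∂x = -0.009917
Back-substitute: b = ∂h/∂y = -0.009542.
Flow direction (−∇h) has components (+0.009917 E, +0.009542 N).
Azimuth = atan2(E, N) = atan2(+0.009917, +0.009542) = 46.1° ≈ 046°.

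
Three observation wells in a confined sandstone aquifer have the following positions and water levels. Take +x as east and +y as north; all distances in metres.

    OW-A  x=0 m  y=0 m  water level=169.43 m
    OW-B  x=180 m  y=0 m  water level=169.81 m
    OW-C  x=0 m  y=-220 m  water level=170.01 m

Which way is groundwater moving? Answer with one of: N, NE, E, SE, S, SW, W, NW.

NW

∂h/∂x = (169.81 − 169.43) / (180 − 0) = +0.002111
∂h/∂y = (170.01 − 169.43) / (-220 − 0) = -0.002636
Flow = −∇h = (-0.002111 east, +0.002636 north), which points northwest.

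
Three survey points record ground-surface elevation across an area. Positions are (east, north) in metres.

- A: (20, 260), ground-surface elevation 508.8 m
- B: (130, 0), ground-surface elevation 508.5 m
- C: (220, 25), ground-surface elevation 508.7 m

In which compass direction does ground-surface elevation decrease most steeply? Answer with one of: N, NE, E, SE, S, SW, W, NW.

With z = a·x + b·y + c and A as origin, the differences give:
  110·a + (-260)·b = -0.3
  200·a + (-235)·b = -0.1
Eliminate b (×(-235) and ×(-260), subtract): 26150·a = 44.50 → a = ∂z/∂x = +0.001702
Back-substitute: b = ∂z/∂y = +0.001874.
Steepest decrease is along −∇f = (-0.001702 E, -0.001874 N) → southwest.

SW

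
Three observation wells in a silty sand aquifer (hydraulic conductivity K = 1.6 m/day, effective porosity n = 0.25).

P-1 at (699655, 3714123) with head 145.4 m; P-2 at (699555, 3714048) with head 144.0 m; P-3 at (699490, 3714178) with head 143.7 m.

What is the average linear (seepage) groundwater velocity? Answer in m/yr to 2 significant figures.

28 m/yr

With h = a·x + b·y + c and P-1 as origin, the differences give:
  (-100)·a + (-75)·b = -1.4
  (-165)·a + 55·b = -1.7
Eliminate b (×55 and ×(-75), subtract): -17875·a = -204.50 → a = ∂h/∂x = +0.01144
Back-substitute: b = ∂h/∂y = +0.003413.
|∇h| = √(0.01144² + 0.003413²) = 0.01194
Seepage velocity v = K·i/n = 1.6 × 0.01194 / 0.25 = 0.07642 m/day = 27.91 m/yr.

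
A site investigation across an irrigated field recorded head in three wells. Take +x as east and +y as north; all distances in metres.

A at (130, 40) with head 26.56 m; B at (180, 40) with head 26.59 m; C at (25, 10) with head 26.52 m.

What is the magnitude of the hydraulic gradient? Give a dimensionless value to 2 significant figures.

0.00097

With h = a·x + b·y + c and A as origin, the differences give:
  50·a + 0·b = +0.03
  (-105)·a + (-30)·b = -0.04
Eliminate b (×(-30) and ×0, subtract): -1500·a = -0.900 → a = ∂h/∂x = +0.0006000
Back-substitute: b = ∂h/∂y = -0.0007667.
|∇h| = √(0.0006000² + -0.0007667²) = 0.0009736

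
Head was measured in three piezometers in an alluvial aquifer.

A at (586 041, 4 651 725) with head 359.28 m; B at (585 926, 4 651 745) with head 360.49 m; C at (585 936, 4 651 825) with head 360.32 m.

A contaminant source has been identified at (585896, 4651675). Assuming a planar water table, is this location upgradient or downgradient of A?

upgradient

Differences from A: to B (Δx, Δy, Δh) = (-115, 20, +1.21); to C = (-105, 100, +1.04).
Solve a·Δx + b·Δy = Δh: det = (-115)·100 − (-105)·20 = -9400.
∂h/∂x = [(+1.21)·100 − (+1.04)·20] / -9400 = -0.01066
∂h/∂y = [(-115)·(+1.04) − (-105)·(+1.21)] / -9400 = -0.0007926
Head at (585896, 4651675) = 359.28 + (-0.01066)·(-145) + (-0.0007926)·(-50) = 360.87 m.
That is higher than the 359.28 m at A, so the point is upgradient.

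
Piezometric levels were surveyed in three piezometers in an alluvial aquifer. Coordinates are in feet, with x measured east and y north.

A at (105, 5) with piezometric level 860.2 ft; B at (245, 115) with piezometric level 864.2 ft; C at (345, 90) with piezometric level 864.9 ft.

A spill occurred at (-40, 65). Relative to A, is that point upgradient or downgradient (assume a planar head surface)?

Differences from A: to B (Δx, Δy, Δh) = (140, 110, +4.0); to C = (240, 85, +4.7).
Solve a·Δx + b·Δy = Δh: det = 140·85 − 240·110 = -14500.
∂h/∂x = [(+4.0)·85 − (+4.7)·110] / -14500 = +0.01221
∂h/∂y = [140·(+4.7) − 240·(+4.0)] / -14500 = +0.02083
Head at (-40, 65) = 860.2 + (+0.01221)·(-145) + (+0.02083)·(60) = 859.68 ft.
That is lower than the 860.2 ft at A, so the point is downgradient.

downgradient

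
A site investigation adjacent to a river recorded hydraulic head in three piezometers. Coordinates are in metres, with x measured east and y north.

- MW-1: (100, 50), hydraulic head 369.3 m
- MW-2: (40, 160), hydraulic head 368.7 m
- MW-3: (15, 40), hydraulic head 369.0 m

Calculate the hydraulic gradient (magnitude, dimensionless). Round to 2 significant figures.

0.0051

Three-point gradient (reference MW-1): Δ to MW-2 = (-60, 110, -0.6), Δ to MW-3 = (-85, -10, -0.3).
∂h/∂x = +0.003920, ∂h/∂y = -0.003317 (det = 9950).
|∇h| = √(0.003920² + -0.003317²) = 0.005135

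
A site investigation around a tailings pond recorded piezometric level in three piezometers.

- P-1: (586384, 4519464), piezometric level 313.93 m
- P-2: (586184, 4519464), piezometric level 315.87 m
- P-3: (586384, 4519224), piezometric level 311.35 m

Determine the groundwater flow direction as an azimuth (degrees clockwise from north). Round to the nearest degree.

138°

∂h/∂x = (315.87 − 313.93) / (586184 − 586384) = -0.009700
∂h/∂y = (311.35 − 313.93) / (4519224 − 4519464) = +0.01075
Flow direction (−∇h) has components (+0.009700 E, -0.01075 N).
Azimuth = atan2(E, N) = atan2(+0.009700, -0.01075) = 137.9° ≈ 138°.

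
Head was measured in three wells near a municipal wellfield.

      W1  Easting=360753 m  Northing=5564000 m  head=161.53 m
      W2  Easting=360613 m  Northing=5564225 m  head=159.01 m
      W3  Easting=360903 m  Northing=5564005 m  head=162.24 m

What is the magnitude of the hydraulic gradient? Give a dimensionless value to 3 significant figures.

With h = a·x + b·y + c and W1 as origin, the differences give:
  (-140)·a + 225·b = -2.52
  150·a + 5·b = +0.71
Eliminate b (×5 and ×225, subtract): -34450·a = -172.350 → a = ∂h/∂x = +0.005003
Back-substitute: b = ∂h/∂y = -0.008087.
|∇h| = √(0.005003² + -0.008087²) = 0.009509

0.00951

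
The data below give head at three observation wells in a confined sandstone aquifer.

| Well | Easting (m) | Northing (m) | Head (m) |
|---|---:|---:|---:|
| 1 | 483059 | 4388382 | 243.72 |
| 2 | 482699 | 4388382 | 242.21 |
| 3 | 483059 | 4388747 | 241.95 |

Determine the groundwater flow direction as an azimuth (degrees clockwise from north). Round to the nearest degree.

319°

∂h/∂x = (242.21 − 243.72) / (482699 − 483059) = +0.004194
∂h/∂y = (241.95 − 243.72) / (4388747 − 4388382) = -0.004849
Flow direction (−∇h) has components (-0.004194 E, +0.004849 N).
Azimuth = atan2(E, N) = atan2(-0.004194, +0.004849) = 319.1° ≈ 319°.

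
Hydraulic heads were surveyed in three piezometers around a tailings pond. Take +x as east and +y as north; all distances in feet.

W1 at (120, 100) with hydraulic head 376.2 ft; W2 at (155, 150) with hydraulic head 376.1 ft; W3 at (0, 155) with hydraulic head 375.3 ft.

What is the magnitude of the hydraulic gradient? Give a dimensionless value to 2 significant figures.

Differences from W1: to W2 (Δx, Δy, Δh) = (35, 50, -0.1); to W3 = (-120, 55, -0.9).
Determinant of the coordinate differences = 35·55 − (-120)·50 = 7925.
∂h/∂x = [(-0.1)·55 − (-0.9)·50] / 7925 = +0.004984
∂h/∂y = [35·(-0.9) − (-120)·(-0.1)] / 7925 = -0.005489
|∇h| = √(0.004984² + -0.005489²) = 0.007414

0.0074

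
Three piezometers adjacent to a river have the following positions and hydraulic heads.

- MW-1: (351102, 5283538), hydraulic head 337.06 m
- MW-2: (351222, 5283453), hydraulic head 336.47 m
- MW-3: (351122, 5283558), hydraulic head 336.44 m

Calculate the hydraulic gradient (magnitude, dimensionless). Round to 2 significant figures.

0.022

Taking MW-1 as reference: MW-2−MW-1 = (120, -85, -0.59); MW-3−MW-1 = (20, 20, -0.62).
Solve a·Δx + b·Δy = Δh: det = 120·20 − 20·(-85) = 4100.
∂h/∂x = [(-0.59)·20 − (-0.62)·(-85)] / 4100 = -0.01573
∂h/∂y = [120·(-0.62) − 20·(-0.59)] / 4100 = -0.01527
|∇h| = √(-0.01573² + -0.01527²) = 0.02192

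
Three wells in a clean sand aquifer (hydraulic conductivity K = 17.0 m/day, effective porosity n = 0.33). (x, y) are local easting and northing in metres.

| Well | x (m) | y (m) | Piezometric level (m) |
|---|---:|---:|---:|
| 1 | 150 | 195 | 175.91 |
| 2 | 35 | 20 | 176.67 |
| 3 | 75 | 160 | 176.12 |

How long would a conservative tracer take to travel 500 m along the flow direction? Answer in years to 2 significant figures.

7.0 years

Taking 1 as reference: 2−1 = (-115, -175, +0.76); 3−1 = (-75, -35, +0.21).
Determinant of the coordinate differences = (-115)·(-35) − (-75)·(-175) = -9100.
∂h/∂x = [(+0.76)·(-35) − (+0.21)·(-175)] / -9100 = -0.001115
∂h/∂y = [(-115)·(+0.21) − (-75)·(+0.76)] / -9100 = -0.003610
|∇h| = √(-0.001115² + -0.003610²) = 0.003778
Seepage velocity v = K·i/n = 17.0 × 0.003778 / 0.33 = 0.1946 m/day.
t = 500 / 0.1946 = 2569 days = 7.03 years.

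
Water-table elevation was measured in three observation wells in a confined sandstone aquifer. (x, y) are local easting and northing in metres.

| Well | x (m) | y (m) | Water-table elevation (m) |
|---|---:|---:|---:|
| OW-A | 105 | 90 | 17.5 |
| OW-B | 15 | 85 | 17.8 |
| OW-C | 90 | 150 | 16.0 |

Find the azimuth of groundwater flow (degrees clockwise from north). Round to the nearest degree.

Differences from OW-A: to OW-B (Δx, Δy, Δh) = (-90, -5, +0.3); to OW-C = (-15, 60, -1.5).
Solve a·Δx + b·Δy = Δh: det = (-90)·60 − (-15)·(-5) = -5475.
∂h/∂x = [(+0.3)·60 − (-1.5)·(-5)] / -5475 = -0.001918
∂h/∂y = [(-90)·(-1.5) − (-15)·(+0.3)] / -5475 = -0.02548
Flow direction (−∇h) has components (+0.001918 E, +0.02548 N).
Azimuth = atan2(E, N) = atan2(+0.001918, +0.02548) = 4.3° ≈ 004°.

004°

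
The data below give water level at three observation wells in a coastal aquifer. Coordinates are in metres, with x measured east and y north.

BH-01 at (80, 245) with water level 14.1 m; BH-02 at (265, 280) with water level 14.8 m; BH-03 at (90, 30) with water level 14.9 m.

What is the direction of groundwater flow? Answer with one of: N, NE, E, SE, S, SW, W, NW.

NW

Taking BH-01 as reference: BH-02−BH-01 = (185, 35, +0.7); BH-03−BH-01 = (10, -215, +0.8).
Solve a·Δx + b·Δy = Δh: det = 185·(-215) − 10·35 = -40125.
∂h/∂x = [(+0.7)·(-215) − (+0.8)·35] / -40125 = +0.004449
∂h/∂y = [185·(+0.8) − 10·(+0.7)] / -40125 = -0.003514
Flow = −∇h = (-0.004449 east, +0.003514 north), which points northwest.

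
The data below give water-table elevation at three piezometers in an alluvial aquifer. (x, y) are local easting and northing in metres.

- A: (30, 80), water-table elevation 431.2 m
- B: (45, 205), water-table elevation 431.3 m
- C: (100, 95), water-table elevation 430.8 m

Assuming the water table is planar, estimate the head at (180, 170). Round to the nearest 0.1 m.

430.4 m

Three-point gradient (reference A): Δ to B = (15, 125, +0.1), Δ to C = (70, 15, -0.4).
∂h/∂x = -0.006041, ∂h/∂y = +0.001525 (det = -8525).
h(180, 170) = 431.2 + (-0.006041)·(150) + (+0.001525)·(90) = 431.2 -0.906 +0.137 = 430.431 m.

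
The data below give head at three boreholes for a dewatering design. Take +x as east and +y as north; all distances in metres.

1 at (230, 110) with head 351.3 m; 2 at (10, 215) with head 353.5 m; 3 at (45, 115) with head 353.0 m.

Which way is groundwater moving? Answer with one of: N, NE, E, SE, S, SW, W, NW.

E

Differences from 1: to 2 (Δx, Δy, Δh) = (-220, 105, +2.2); to 3 = (-185, 5, +1.7).
Solve a·Δx + b·Δy = Δh: det = (-220)·5 − (-185)·105 = 18325.
∂h/∂x = [(+2.2)·5 − (+1.7)·105] / 18325 = -0.009141
∂h/∂y = [(-220)·(+1.7) − (-185)·(+2.2)] / 18325 = +0.001801
Flow = −∇h = (+0.009141 east, -0.001801 north), which points east.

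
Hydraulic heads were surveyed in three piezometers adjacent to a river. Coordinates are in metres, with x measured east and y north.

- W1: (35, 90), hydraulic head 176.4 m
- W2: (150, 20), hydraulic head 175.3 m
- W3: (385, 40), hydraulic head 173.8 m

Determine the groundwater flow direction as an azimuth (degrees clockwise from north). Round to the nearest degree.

124°

Differences from W1: to W2 (Δx, Δy, Δh) = (115, -70, -1.1); to W3 = (350, -50, -2.6).
Solve a·Δx + b·Δy = Δh: det = 115·(-50) − 350·(-70) = 18750.
∂h/∂x = [(-1.1)·(-50) − (-2.6)·(-70)] / 18750 = -0.006773
∂h/∂y = [115·(-2.6) − 350·(-1.1)] / 18750 = +0.004587
Flow direction (−∇h) has components (+0.006773 E, -0.004587 N).
Azimuth = atan2(E, N) = atan2(+0.006773, -0.004587) = 124.1° ≈ 124°.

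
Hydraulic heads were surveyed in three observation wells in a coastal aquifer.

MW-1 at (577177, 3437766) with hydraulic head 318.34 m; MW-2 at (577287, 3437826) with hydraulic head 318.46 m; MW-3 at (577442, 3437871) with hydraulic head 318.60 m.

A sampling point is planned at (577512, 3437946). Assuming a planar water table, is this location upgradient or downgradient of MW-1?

upgradient

With h = a·x + b·y + c and MW-1 as origin, the differences give:
  110·a + 60·b = +0.12
  265·a + 105·b = +0.26
Eliminate b (×105 and ×60, subtract): -4350·a = -3.000 → a = ∂h/∂x = +0.0006897
Back-substitute: b = ∂h/∂y = +0.0007356.
Head at (577512, 3437946) = 318.34 + (+0.0006897)·(335) + (+0.0007356)·(180) = 318.70 m.
That is higher than the 318.34 m at MW-1, so the point is upgradient.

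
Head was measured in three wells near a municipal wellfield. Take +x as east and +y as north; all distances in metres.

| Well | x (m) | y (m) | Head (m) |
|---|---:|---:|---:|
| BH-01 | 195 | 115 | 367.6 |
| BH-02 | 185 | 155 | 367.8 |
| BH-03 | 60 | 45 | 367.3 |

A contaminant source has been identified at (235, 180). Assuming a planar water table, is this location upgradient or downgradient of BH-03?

Taking BH-01 as reference: BH-02−BH-01 = (-10, 40, +0.2); BH-03−BH-01 = (-135, -70, -0.3).
Determinant of the coordinate differences = (-10)·(-70) − (-135)·40 = 6100.
∂h/∂x = [(+0.2)·(-70) − (-0.3)·40] / 6100 = -0.0003279
∂h/∂y = [(-10)·(-0.3) − (-135)·(+0.2)] / 6100 = +0.004918
Head at (235, 180) = 367.6 + (-0.0003279)·(40) + (+0.004918)·(65) = 367.91 m.
That is higher than the 367.3 m at BH-03, so the point is upgradient.

upgradient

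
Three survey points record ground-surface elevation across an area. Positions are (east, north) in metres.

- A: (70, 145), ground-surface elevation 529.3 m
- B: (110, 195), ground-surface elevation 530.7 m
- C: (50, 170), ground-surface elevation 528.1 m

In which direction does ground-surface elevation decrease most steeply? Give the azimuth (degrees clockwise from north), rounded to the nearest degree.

With z = a·x + b·y + c and A as origin, the differences give:
  40·a + 50·b = +1.4
  (-20)·a + 25·b = -1.2
Eliminate b (×25 and ×50, subtract): 2000·a = 95.00 → a = ∂z/∂x = +0.04750
Back-substitute: b = ∂z/∂y = -0.010000.
Steepest decrease is along −∇f: components (-0.04750 E, +0.010000 N).
Azimuth = atan2(-0.04750, +0.010000) = 281.9° ≈ 282°.

282°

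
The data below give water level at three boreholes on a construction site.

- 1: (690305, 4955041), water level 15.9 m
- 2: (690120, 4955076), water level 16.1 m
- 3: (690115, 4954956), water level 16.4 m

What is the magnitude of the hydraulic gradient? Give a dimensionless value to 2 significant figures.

0.0029

Differences from 1: to 2 (Δx, Δy, Δh) = (-185, 35, +0.2); to 3 = (-190, -85, +0.5).
Determinant of the coordinate differences = (-185)·(-85) − (-190)·35 = 22375.
∂h/∂x = [(+0.2)·(-85) − (+0.5)·35] / 22375 = -0.001542
∂h/∂y = [(-185)·(+0.5) − (-190)·(+0.2)] / 22375 = -0.002436
|∇h| = √(-0.001542² + -0.002436²) = 0.002883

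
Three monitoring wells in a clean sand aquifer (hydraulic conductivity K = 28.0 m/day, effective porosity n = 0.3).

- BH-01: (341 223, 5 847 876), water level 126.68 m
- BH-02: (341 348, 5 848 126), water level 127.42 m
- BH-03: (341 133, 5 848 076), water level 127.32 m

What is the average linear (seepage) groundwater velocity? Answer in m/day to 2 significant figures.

0.29 m/day

Differences from BH-01: to BH-02 (Δx, Δy, Δh) = (125, 250, +0.74); to BH-03 = (-90, 200, +0.64).
Determinant of the coordinate differences = 125·200 − (-90)·250 = 47500.
∂h/∂x = [(+0.74)·200 − (+0.64)·250] / 47500 = -0.0002526
∂h/∂y = [125·(+0.64) − (-90)·(+0.74)] / 47500 = +0.003086
|∇h| = √(-0.0002526² + 0.003086²) = 0.003096
Seepage velocity v = K·i/n = 28.0 × 0.003096 / 0.3 = 0.289 m/day.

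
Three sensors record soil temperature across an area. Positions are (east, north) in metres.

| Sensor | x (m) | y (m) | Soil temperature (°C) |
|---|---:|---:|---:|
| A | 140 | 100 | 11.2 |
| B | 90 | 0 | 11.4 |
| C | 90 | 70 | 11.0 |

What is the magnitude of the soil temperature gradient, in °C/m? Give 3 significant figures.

0.00937 °C/m

Differences from A: to B (Δx, Δy, Δh) = (-50, -100, +0.2); to C = (-50, -30, -0.2).
Determinant of the coordinate differences = (-50)·(-30) − (-50)·(-100) = -3500.
∂T/∂x = [(+0.2)·(-30) − (-0.2)·(-100)] / -3500 = +0.007429
∂T/∂y = [(-50)·(-0.2) − (-50)·(+0.2)] / -3500 = -0.005714
|∇f| = √(0.007429² + -0.005714²) = 0.009372 °C/m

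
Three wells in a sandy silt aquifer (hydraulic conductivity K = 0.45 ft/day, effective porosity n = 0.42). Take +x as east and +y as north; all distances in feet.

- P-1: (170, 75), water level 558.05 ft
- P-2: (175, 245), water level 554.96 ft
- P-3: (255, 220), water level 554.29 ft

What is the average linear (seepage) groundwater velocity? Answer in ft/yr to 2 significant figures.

Taking P-1 as reference: P-2−P-1 = (5, 170, -3.09); P-3−P-1 = (85, 145, -3.76).
Determinant of the coordinate differences = 5·145 − 85·170 = -13725.
∂h/∂x = [(-3.09)·145 − (-3.76)·170] / -13725 = -0.01393
∂h/∂y = [5·(-3.76) − 85·(-3.09)] / -13725 = -0.01777
|∇h| = √(-0.01393² + -0.01777²) = 0.02258
Seepage velocity v = K·i/n = 0.45 × 0.02258 / 0.42 = 0.02419 ft/day = 8.835 ft/yr.

8.8 ft/yr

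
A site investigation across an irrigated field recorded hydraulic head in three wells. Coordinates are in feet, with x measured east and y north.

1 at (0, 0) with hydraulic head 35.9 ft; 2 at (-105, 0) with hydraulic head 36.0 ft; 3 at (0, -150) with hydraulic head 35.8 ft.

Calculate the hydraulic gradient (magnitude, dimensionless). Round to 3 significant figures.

0.00116

∂h/∂x = (36.0 − 35.9) / (-105 − 0) = -0.0009524
∂h/∂y = (35.8 − 35.9) / (-150 − 0) = +0.0006667
|∇h| = √(-0.0009524² + 0.0006667²) = 0.001163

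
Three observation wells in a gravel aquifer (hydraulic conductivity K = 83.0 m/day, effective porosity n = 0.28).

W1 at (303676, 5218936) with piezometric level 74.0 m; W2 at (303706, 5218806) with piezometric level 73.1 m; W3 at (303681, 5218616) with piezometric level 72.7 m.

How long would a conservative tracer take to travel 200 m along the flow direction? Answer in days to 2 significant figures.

49 days

Three-point gradient (reference W1): Δ to W2 = (30, -130, -0.9), Δ to W3 = (5, -320, -1.3).
∂h/∂x = -0.01330, ∂h/∂y = +0.003855 (det = -8950).
|∇h| = √(-0.01330² + 0.003855²) = 0.01385
Seepage velocity v = K·i/n = 83.0 × 0.01385 / 0.28 = 4.106 m/day.
t = 200 / 4.106 = 48.71 days.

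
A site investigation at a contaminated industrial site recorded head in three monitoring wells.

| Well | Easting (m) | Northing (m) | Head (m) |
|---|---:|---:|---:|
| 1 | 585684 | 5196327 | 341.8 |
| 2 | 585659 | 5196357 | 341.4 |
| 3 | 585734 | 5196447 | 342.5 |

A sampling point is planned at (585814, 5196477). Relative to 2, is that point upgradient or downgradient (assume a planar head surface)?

upgradient

Taking 1 as reference: 2−1 = (-25, 30, -0.4); 3−1 = (50, 120, +0.7).
Solve a·Δx + b·Δy = Δh: det = (-25)·120 − 50·30 = -4500.
∂h/∂x = [(-0.4)·120 − (+0.7)·30] / -4500 = +0.01533
∂h/∂y = [(-25)·(+0.7) − 50·(-0.4)] / -4500 = -0.0005556
Head at (585814, 5196477) = 341.8 + (+0.01533)·(130) + (-0.0005556)·(150) = 343.71 m.
That is higher than the 341.4 m at 2, so the point is upgradient.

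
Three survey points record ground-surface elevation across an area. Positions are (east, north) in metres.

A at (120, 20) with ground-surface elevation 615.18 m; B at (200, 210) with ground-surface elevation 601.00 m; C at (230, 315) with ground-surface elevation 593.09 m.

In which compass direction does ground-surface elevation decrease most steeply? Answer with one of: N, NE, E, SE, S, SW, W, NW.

Differences from A: to B (Δx, Δy, Δh) = (80, 190, -14.18); to C = (110, 295, -22.09).
Solve a·Δx + b·Δy = Δz: det = 80·295 − 110·190 = 2700.
∂z/∂x = [(-14.18)·295 − (-22.09)·190] / 2700 = +0.005185
∂z/∂y = [80·(-22.09) − 110·(-14.18)] / 2700 = -0.07681
Steepest decrease is along −∇f = (-0.005185 E, +0.07681 N) → north.

N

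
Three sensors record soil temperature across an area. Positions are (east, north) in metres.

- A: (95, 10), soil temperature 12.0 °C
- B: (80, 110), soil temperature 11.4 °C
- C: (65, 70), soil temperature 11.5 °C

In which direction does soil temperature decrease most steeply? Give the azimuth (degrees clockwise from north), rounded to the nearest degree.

Taking A as reference: B−A = (-15, 100, -0.6); C−A = (-30, 60, -0.5).
Solve a·Δx + b·Δy = ΔT: det = (-15)·60 − (-30)·100 = 2100.
∂T/∂x = [(-0.6)·60 − (-0.5)·100] / 2100 = +0.006667
∂T/∂y = [(-15)·(-0.5) − (-30)·(-0.6)] / 2100 = -0.005000
Steepest decrease is along −∇f: components (-0.006667 E, +0.005000 N).
Azimuth = atan2(-0.006667, +0.005000) = 306.9° ≈ 307°.

307°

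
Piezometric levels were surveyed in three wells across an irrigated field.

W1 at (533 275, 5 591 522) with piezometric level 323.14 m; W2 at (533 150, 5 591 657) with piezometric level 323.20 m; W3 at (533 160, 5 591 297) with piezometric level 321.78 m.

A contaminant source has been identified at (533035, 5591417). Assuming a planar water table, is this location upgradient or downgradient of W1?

downgradient

Taking W1 as reference: W2−W1 = (-125, 135, +0.06); W3−W1 = (-115, -225, -1.36).
Determinant of the coordinate differences = (-125)·(-225) − (-115)·135 = 43650.
∂h/∂x = [(+0.06)·(-225) − (-1.36)·135] / 43650 = +0.003897
∂h/∂y = [(-125)·(-1.36) − (-115)·(+0.06)] / 43650 = +0.004053
Head at (533035, 5591417) = 323.14 + (+0.003897)·(-240) + (+0.004053)·(-105) = 321.78 m.
That is lower than the 323.14 m at W1, so the point is downgradient.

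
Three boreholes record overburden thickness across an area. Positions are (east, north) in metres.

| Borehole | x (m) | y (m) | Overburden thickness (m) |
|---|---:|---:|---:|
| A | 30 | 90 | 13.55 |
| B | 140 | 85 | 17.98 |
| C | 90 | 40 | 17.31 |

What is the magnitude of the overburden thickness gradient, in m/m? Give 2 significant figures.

0.048 m/m

Taking A as reference: B−A = (110, -5, +4.43); C−A = (60, -50, +3.76).
Determinant of the coordinate differences = 110·(-50) − 60·(-5) = -5200.
∂d/∂x = [(+4.43)·(-50) − (+3.76)·(-5)] / -5200 = +0.03898
∂d/∂y = [110·(+3.76) − 60·(+4.43)] / -5200 = -0.02842
|∇f| = √(0.03898² + -0.02842²) = 0.04824 m/m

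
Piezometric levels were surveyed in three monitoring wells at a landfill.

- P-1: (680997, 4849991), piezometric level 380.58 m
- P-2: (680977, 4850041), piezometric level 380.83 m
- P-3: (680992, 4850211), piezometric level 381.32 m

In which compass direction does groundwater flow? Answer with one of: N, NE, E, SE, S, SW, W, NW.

Taking P-1 as reference: P-2−P-1 = (-20, 50, +0.25); P-3−P-1 = (-5, 220, +0.74).
Solve a·Δx + b·Δy = Δh: det = (-20)·220 − (-5)·50 = -4150.
∂h/∂x = [(+0.25)·220 − (+0.74)·50] / -4150 = -0.004337
∂h/∂y = [(-20)·(+0.74) − (-5)·(+0.25)] / -4150 = +0.003265
Flow = −∇h = (+0.004337 east, -0.003265 north), which points southeast.

SE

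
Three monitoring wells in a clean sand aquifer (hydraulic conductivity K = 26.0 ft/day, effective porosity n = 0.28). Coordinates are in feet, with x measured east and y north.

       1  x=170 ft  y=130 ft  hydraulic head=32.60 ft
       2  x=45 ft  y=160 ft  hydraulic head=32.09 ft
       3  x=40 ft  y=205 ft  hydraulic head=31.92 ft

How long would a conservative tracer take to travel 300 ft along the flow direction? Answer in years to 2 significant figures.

With h = a·x + b·y + c and 1 as origin, the differences give:
  (-125)·a + 30·b = -0.51
  (-130)·a + 75·b = -0.68
Eliminate b (×75 and ×30, subtract): -5475·a = -17.850 → a = ∂h/∂x = +0.003260
Back-substitute: b = ∂h/∂y = -0.003416.
|∇h| = √(0.003260² + -0.003416²) = 0.004722
Seepage velocity v = K·i/n = 26.0 × 0.004722 / 0.28 = 0.4385 ft/day.
t = 300 / 0.4385 = 684.2 days = 1.87 years.

1.9 years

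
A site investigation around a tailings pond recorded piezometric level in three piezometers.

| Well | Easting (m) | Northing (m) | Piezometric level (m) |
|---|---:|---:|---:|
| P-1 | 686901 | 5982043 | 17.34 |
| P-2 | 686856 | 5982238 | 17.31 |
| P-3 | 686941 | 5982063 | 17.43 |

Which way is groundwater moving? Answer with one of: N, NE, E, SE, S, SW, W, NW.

W

Three-point gradient (reference P-1): Δ to P-2 = (-45, 195, -0.03), Δ to P-3 = (40, 20, +0.09).
∂h/∂x = +0.002086, ∂h/∂y = +0.0003276 (det = -8700).
Flow = −∇h = (-0.002086 east, -0.0003276 north), which points west.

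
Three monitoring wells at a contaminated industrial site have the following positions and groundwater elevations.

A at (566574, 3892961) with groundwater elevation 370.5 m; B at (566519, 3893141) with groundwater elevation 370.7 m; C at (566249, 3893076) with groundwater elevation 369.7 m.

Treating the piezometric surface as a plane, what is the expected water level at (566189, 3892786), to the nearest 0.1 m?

368.9 m

With h = a·x + b·y + c and A as origin, the differences give:
  (-55)·a + 180·b = +0.2
  (-325)·a + 115·b = -0.8
Eliminate b (×115 and ×180, subtract): 52175·a = 167.00 → a = ∂h/∂x = +0.003201
Back-substitute: b = ∂h/∂y = +0.002089.
h(566189, 3892786) = 370.5 + (+0.003201)·(-385) + (+0.002089)·(-175) = 370.5 -1.232 -0.366 = 368.902 m.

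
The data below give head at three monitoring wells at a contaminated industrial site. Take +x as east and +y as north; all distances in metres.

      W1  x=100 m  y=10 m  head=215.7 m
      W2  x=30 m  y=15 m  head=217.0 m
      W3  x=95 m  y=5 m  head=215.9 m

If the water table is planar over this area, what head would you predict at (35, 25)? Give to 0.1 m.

Three-point gradient (reference W1): Δ to W2 = (-70, 5, +1.3), Δ to W3 = (-5, -5, +0.2).
∂h/∂x = -0.02000, ∂h/∂y = -0.02000 (det = 375).
h(35, 25) = 215.7 + (-0.02000)·(-65) + (-0.02000)·(15) = 215.7 +1.300 -0.300 = 216.700 m.

216.7 m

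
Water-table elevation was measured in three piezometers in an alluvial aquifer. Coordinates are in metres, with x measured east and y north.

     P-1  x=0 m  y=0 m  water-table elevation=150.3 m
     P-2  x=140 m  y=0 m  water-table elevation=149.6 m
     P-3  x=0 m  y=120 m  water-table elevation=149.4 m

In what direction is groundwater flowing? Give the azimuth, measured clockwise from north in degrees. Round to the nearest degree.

034°

∂h/∂x = (149.6 − 150.3) / (140 − 0) = -0.005000
∂h/∂y = (149.4 − 150.3) / (120 − 0) = -0.007500
Flow direction (−∇h) has components (+0.005000 E, +0.007500 N).
Azimuth = atan2(E, N) = atan2(+0.005000, +0.007500) = 33.7° ≈ 034°.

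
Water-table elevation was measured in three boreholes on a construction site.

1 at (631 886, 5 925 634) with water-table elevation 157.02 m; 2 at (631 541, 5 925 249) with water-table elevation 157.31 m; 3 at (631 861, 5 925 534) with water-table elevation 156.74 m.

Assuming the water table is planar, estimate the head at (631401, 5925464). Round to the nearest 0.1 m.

Differences from 1: to 2 (Δx, Δy, Δh) = (-345, -385, +0.29); to 3 = (-25, -100, -0.28).
Solve a·Δx + b·Δy = Δh: det = (-345)·(-100) − (-25)·(-385) = 24875.
∂h/∂x = [(+0.29)·(-100) − (-0.28)·(-385)] / 24875 = -0.005499
∂h/∂y = [(-345)·(-0.28) − (-25)·(+0.29)] / 24875 = +0.004175
h(631401, 5925464) = 157.02 + (-0.005499)·(-485) + (+0.004175)·(-170) = 157.02 +2.667 -0.710 = 158.978 m.

159.0 m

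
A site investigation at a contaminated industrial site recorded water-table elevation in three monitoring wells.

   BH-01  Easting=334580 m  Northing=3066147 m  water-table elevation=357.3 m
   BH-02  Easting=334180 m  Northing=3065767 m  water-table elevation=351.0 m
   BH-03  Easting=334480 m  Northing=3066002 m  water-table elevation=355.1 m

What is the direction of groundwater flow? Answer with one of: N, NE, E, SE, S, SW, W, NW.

S

With h = a·x + b·y + c and BH-01 as origin, the differences give:
  (-400)·a + (-380)·b = -6.3
  (-100)·a + (-145)·b = -2.2
Eliminate b (×(-145) and ×(-380), subtract): 20000·a = 77.50 → a = ∂h/∂x = +0.003875
Back-substitute: b = ∂h/∂y = +0.01250.
Flow = −∇h = (-0.003875 east, -0.01250 north), which points south.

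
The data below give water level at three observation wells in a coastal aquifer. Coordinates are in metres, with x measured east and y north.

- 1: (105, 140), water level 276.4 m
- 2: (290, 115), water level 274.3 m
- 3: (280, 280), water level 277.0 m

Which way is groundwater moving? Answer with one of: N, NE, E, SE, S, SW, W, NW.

With h = a·x + b·y + c and 1 as origin, the differences give:
  185·a + (-25)·b = -2.1
  175·a + 140·b = +0.6
Eliminate b (×140 and ×(-25), subtract): 30275·a = -279.00 → a = ∂h/∂x = -0.009216
Back-substitute: b = ∂h/∂y = +0.01581.
Flow = −∇h = (+0.009216 east, -0.01581 north), which points southeast.

SE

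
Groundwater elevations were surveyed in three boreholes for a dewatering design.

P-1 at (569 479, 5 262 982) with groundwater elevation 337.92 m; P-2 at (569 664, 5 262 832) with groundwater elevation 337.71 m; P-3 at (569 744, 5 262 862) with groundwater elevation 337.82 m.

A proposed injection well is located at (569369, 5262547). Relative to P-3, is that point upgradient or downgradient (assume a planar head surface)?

downgradient

Differences from P-1: to P-2 (Δx, Δy, Δh) = (185, -150, -0.21); to P-3 = (265, -120, -0.10).
Determinant of the coordinate differences = 185·(-120) − 265·(-150) = 17550.
∂h/∂x = [(-0.21)·(-120) − (-0.10)·(-150)] / 17550 = +0.0005812
∂h/∂y = [185·(-0.10) − 265·(-0.21)] / 17550 = +0.002117
Head at (569369, 5262547) = 337.92 + (+0.0005812)·(-110) + (+0.002117)·(-435) = 336.94 m.
That is lower than the 337.82 m at P-3, so the point is downgradient.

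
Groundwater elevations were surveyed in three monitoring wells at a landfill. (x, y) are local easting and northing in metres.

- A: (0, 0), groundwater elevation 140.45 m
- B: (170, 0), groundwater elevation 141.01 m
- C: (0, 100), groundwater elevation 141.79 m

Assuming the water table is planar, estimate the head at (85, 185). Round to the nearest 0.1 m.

∂h/∂x = (141.01 − 140.45) / (170 − 0) = +0.003294
∂h/∂y = (141.79 − 140.45) / (100 − 0) = +0.01340
h(85, 185) = 140.45 + (+0.003294)·(85) + (+0.01340)·(185) = 140.45 +0.280 +2.479 = 143.209 m.

143.2 m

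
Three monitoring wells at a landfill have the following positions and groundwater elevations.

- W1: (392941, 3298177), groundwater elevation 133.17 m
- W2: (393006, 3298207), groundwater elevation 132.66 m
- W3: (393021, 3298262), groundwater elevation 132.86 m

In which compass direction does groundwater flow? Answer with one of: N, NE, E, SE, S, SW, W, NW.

With h = a·x + b·y + c and W1 as origin, the differences give:
  65·a + 30·b = -0.51
  80·a + 85·b = -0.31
Eliminate b (×85 and ×30, subtract): 3125·a = -34.050 → a = ∂h/∂x = -0.01090
Back-substitute: b = ∂h/∂y = +0.006608.
Flow = −∇h = (+0.01090 east, -0.006608 north), which points southeast.

SE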